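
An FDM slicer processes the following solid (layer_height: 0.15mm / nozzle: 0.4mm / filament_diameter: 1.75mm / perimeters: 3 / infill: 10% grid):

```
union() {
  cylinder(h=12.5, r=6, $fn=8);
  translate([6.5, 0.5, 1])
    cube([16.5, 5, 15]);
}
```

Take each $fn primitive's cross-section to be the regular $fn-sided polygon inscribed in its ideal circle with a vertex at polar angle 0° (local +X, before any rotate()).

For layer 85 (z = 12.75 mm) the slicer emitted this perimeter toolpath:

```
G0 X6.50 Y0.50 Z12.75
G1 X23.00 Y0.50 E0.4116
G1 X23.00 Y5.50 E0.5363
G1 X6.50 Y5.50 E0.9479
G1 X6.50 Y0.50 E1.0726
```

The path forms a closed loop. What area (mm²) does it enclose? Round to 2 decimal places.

82.50 mm²

Apply the shoelace formula to the sequence of (X, Y) vertices; enclosed area = 82.50 mm².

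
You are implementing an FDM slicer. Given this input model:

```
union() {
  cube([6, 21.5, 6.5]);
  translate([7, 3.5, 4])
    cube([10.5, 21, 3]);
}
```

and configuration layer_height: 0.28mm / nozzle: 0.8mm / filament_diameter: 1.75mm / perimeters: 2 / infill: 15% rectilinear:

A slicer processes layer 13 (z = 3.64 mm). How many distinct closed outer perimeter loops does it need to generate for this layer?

At z = 3.64 mm: the cube is present — its section is the full 6×21.5 rectangle; the cube at (7, 3.5) does not reach this height (z outside [4, 7]); Merging all regions: only the 6×21.5 cube is present, so the union is just that shape — 1 connected region. The result has 1 disconnected region.

1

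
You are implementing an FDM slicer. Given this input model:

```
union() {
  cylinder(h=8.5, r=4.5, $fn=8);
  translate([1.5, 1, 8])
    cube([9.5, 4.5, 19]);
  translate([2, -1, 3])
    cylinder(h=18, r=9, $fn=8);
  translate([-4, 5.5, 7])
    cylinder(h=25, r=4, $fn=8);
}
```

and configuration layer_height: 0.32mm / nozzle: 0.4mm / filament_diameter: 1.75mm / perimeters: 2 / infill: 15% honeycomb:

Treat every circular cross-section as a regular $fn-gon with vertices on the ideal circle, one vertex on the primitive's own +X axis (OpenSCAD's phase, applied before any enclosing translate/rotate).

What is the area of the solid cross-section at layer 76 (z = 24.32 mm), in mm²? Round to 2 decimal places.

88.00 mm²

At z = 24.32 mm: the cylinder is not intersected at this z (z outside [0, 8.5]); the cube at (1.5, 1) (footprint 9.5×4.5) is included at this height (area 42.75 mm²); the cylinder at (2, -1) does not reach this height (z outside [3, 21]); the r=4 cylinder at (-4, 5.5) gives a regular 8-gon of circumradius 4 (constant along its height) (area = (8/2)·4.000²·sin(360°/8) = 45.25 mm²); Merging all regions: the 2 present regions are separate (no shared area or edge), so areas and boundary lengths simply add and each stays a separate island — area = 88.00 mm². Overall, the cross-section has 2 separate islands. Net area = 88.00 mm².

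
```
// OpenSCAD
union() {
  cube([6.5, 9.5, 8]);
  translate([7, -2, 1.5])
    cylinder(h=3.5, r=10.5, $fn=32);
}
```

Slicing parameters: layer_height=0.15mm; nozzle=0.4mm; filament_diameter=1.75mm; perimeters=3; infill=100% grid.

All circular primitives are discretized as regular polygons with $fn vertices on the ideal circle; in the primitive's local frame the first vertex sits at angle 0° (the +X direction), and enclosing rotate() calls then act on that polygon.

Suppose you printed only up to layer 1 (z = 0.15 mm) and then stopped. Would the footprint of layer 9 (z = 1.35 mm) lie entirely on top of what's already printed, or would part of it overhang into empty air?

entirely on top

Compare the two slices. At z = 0.15: the 6.5×9.5 cube contributes its full rectangle (area 61.75 mm²); the cylinder at (7, -2) does not reach this height (z outside [1.5, 5]); Merging all regions: only the 6.5×9.5 cube is present, so the union is just that shape — area = 61.75 mm². At z = 1.35: the cube is present — its section is the full 6.5×9.5 rectangle (area 61.75 mm²); the cylinder at (7, -2) is absent (z outside [1.5, 5]); Merging all regions: only the 6.5×9.5 cube is present, so the union is just that shape — area = 61.75 mm². Checking containment: the cross-section at z = 1.35 is a subset of the cross-section at z = 0.15.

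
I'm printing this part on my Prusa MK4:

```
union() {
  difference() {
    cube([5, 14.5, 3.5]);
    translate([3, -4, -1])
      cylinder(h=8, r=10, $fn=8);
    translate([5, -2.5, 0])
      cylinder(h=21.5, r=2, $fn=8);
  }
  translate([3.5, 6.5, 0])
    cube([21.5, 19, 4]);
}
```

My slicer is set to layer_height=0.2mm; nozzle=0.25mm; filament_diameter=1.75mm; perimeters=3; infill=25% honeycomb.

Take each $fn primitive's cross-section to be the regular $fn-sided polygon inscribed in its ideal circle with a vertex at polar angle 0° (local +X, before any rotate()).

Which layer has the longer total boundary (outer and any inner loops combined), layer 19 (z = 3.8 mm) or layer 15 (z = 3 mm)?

layer 15 (z = 3 mm)

Layer 19 (z = 3.8): the cube does not reach this height (z outside [0, 3.5]); the r=10 cylinder at (3, -4) gives a regular 8-gon of circumradius 10 (constant along its height) (perimeter = 2·8·10.000·sin(180°/8) = 61.23 mm); the r=2 cylinder at (5, -2.5) contributes a regular 8-gon of circumradius 2 (perimeter = 2·8·2.000·sin(180°/8) = 12.25 mm); Taking the first minus the rest: the first operand is absent here, so nothing remains; the 21.5×19 cube at (3.5, 6.5) contributes its full rectangle (perimeter 81.00 mm); Merging all regions: only the 21.5×19 cube at (3.5, 6.5) is present, so the union is just that shape — boundary = 81.00 mm. So its perimeter = 81.00 mm. Layer 15 (z = 3): the 5×14.5 cube contributes its full rectangle (perimeter 39.00 mm); the cylinder at (3, -4): section is a regular 8-gon, circumradius r=10 (perimeter = 2·8·10.000·sin(180°/8) = 61.23 mm); the r=2 cylinder at (5, -2.5) contributes a regular 8-gon of circumradius 2 (perimeter = 2·8·2.000·sin(180°/8) = 12.25 mm); Taking the first minus the rest: starting from the 5×14.5 cube, the r=10 cylinder at (3, -4) partially overlaps it — only the 27.31 mm² overlap (of its 282.84 mm²) is removed, clipping the outline; the r=2 cylinder at (5, -2.5) misses the remaining region (no effect) — boundary = 29.48 mm; the cube at (3.5, 6.5) (footprint 21.5×19) is included at this height (perimeter 81.00 mm); Taking the union: the regions partially overlap (shared area 12.00 mm²), so the edge portions inside another operand are dropped and the merged outline is re-measured after clipping — boundary = 91.48 mm. So its perimeter = 91.48 mm. Layer 15 is larger (91.48 vs 81.00 mm).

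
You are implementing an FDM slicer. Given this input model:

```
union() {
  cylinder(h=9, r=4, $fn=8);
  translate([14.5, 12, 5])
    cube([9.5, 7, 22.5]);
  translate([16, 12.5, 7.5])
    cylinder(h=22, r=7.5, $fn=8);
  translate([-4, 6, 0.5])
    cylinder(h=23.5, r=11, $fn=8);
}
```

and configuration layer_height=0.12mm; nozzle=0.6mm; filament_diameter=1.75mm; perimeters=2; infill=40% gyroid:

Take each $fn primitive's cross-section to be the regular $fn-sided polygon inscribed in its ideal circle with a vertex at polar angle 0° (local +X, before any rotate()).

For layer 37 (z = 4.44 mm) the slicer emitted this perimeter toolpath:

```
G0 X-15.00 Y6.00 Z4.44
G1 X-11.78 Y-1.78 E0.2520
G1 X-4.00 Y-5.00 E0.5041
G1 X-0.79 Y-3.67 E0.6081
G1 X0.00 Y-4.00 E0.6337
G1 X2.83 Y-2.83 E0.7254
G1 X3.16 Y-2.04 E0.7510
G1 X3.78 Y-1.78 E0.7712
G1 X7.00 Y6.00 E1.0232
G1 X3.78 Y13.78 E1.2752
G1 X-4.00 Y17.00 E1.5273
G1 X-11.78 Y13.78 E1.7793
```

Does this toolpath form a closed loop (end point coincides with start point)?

no

Start point (G0): (-15.00, 6.00). End point (last G1): the path does not return to the start — open.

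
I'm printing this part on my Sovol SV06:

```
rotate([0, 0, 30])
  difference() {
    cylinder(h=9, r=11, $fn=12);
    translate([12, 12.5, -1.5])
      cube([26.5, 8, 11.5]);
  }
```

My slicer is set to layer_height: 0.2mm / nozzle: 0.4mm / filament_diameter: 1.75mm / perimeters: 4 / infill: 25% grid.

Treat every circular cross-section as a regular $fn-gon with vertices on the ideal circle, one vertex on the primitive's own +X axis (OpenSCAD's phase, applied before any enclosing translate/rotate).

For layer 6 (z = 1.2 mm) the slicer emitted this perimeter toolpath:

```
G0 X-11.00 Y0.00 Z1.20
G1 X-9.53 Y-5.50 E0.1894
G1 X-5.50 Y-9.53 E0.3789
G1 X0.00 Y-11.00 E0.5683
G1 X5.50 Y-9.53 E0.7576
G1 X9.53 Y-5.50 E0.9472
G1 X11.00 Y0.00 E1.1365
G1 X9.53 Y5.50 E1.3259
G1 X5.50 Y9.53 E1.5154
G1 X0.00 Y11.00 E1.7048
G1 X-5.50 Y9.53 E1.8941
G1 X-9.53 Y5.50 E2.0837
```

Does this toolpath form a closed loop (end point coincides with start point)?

no

Start point (G0): (-11.00, 0.00). End point (last G1): the path does not return to the start — open.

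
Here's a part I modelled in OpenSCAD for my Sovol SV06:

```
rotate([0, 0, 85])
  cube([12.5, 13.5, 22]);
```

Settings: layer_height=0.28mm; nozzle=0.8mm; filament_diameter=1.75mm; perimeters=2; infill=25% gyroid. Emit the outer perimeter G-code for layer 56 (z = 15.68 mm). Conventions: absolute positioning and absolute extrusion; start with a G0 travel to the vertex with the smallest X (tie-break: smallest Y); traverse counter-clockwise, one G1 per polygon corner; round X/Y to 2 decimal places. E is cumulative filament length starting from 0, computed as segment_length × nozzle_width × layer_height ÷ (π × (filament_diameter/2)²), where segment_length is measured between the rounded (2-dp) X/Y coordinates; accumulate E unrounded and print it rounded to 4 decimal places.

G0 X-13.45 Y1.18 Z15.68
G1 X0.00 Y0.00 E1.2574
G1 X1.09 Y12.45 E2.4213
G1 X-12.36 Y13.63 E3.6787
G1 X-13.45 Y1.18 E4.8425

At z = 15.68 mm: the 12.5×13.5 cube contributes its full rectangle; (rotated 85° about Z; rotation is an isometry so areas/perimeters/island counts are preserved). The outline is a single polygon with 4 vertices. Extrusion per mm of travel: 0.8 × 0.28 / (π × 0.875²) = 0.093128. Accumulating E over each segment gives final E = 4.8425.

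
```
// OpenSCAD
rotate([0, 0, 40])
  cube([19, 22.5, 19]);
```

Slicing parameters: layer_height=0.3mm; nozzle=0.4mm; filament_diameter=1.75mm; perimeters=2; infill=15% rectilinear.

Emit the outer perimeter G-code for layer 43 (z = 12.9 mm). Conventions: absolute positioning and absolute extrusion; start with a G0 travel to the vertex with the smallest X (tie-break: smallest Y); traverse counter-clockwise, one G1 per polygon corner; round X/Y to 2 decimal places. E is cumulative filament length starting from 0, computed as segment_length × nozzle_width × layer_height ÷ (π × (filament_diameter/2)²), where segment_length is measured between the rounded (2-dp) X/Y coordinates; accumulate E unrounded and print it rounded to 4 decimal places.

At z = 12.9 mm: the 19×22.5 cube contributes its full rectangle; (whole slice rotated 40° about Z — lengths, areas and connectivity unchanged). The outline is a single polygon with 4 vertices. Extrusion per mm of travel: 0.4 × 0.3 / (π × 0.875²) = 0.049890. Accumulating E over each segment gives final E = 4.1405.

G0 X-14.46 Y17.24 Z12.90
G1 X0.00 Y0.00 E1.1226
G1 X14.55 Y12.21 E2.0702
G1 X0.09 Y29.45 E3.1928
G1 X-14.46 Y17.24 E4.1405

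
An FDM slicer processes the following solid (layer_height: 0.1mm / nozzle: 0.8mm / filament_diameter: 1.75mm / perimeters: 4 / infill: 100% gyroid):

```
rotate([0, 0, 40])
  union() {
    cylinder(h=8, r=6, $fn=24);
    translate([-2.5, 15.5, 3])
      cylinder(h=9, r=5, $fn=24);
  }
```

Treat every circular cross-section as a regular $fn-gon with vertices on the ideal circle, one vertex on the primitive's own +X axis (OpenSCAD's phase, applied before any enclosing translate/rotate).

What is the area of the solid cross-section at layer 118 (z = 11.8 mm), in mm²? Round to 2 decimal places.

77.65 mm²

At z = 11.8 mm: the cylinder is absent (z outside [0, 8]); the r=5 cylinder at (-2.5, 15.5) gives a regular 24-gon of circumradius 5 (constant along its height) (area = (24/2)·5.000²·sin(360°/24) = 77.65 mm²); Taking the union: only the r=5 cylinder at (-2.5, 15.5) is present, so the union is just that shape — area = 77.65 mm²; (rotated 40° about Z; rotation is an isometry so areas/perimeters/island counts are preserved). Overall, the cross-section is a single solid region. Net area = 77.65 mm².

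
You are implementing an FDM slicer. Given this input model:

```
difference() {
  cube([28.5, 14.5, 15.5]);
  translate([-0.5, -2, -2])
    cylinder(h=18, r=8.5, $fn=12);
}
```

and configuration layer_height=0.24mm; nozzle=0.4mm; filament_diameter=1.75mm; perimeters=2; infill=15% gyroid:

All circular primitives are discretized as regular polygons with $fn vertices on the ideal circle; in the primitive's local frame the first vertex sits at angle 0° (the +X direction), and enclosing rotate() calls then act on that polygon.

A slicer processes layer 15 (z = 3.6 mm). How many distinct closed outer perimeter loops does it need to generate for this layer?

At z = 3.6 mm: the cube (footprint 28.5×14.5) is included at this height; the cylinder at (-0.5, -2): section is a regular 12-gon, circumradius r=8.5; Taking the first minus the rest: starting from the 28.5×14.5 cube, the r=8.5 cylinder at (-0.5, -2) partially overlaps it — only the 34.51 mm² overlap (of its 216.75 mm²) is removed, clipping the outline — 1 connected region. The result has 1 disconnected region.

1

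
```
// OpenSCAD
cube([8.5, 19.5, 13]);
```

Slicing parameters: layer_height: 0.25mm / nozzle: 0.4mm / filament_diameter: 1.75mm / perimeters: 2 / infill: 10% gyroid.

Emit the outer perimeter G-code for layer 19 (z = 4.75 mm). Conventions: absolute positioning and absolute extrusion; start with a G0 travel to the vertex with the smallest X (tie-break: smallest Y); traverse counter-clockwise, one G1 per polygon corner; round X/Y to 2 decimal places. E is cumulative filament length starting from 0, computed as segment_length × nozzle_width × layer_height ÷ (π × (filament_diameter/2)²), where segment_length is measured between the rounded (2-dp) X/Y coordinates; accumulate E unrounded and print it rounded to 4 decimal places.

At z = 4.75 mm: the cube is present — its section is the full 8.5×19.5 rectangle. The outline is a single polygon with 4 vertices. Extrusion per mm of travel: 0.4 × 0.25 / (π × 0.875²) = 0.041575. Accumulating E over each segment gives final E = 2.3282.

G0 X0.00 Y0.00 Z4.75
G1 X8.50 Y0.00 E0.3534
G1 X8.50 Y19.50 E1.1641
G1 X0.00 Y19.50 E1.5175
G1 X0.00 Y0.00 E2.3282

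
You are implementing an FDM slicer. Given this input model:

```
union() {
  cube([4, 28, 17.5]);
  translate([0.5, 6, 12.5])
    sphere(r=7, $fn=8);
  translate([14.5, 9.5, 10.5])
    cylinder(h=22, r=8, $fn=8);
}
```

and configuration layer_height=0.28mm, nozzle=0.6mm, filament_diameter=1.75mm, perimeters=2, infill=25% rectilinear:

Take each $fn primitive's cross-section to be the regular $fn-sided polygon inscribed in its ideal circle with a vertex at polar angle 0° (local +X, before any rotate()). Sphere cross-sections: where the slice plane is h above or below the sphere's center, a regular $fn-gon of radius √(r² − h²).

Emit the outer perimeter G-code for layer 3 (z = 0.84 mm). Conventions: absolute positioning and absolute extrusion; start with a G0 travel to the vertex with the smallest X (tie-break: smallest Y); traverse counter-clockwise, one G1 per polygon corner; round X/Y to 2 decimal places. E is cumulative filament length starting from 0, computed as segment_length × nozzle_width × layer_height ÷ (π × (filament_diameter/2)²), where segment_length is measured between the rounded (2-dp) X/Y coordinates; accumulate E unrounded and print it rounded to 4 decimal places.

G0 X0.00 Y0.00 Z0.84
G1 X4.00 Y0.00 E0.2794
G1 X4.00 Y28.00 E2.2351
G1 X0.00 Y28.00 E2.5145
G1 X0.00 Y0.00 E4.4702

At z = 0.84 mm: the cube (footprint 4×28) is included at this height; the sphere at (0.5, 6) is not intersected at this z (|z−center|=11.660 > r=7); the cylinder at (14.5, 9.5) is absent (z outside [10.5, 32.5]); Taking the union: only the 4×28 cube is present, so the union is just that shape — 1 connected region. The outline is a single polygon with 4 vertices. Extrusion per mm of travel: 0.6 × 0.28 / (π × 0.875²) = 0.069846. Accumulating E over each segment gives final E = 4.4702.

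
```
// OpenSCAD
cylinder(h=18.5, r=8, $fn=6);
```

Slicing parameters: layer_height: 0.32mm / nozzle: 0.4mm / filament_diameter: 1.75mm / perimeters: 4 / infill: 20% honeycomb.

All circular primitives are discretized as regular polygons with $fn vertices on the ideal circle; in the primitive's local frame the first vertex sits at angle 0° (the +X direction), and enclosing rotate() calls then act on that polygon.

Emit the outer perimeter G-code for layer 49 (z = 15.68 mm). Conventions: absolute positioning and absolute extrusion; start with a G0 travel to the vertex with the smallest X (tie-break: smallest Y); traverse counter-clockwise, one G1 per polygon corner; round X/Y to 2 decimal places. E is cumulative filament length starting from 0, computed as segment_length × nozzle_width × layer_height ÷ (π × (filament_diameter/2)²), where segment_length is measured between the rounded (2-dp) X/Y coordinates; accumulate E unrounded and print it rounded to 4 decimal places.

G0 X-8.00 Y0.00 Z15.68
G1 X-4.00 Y-6.93 E0.4258
G1 X4.00 Y-6.93 E0.8515
G1 X8.00 Y0.00 E1.2774
G1 X4.00 Y6.93 E1.7032
G1 X-4.00 Y6.93 E2.1289
G1 X-8.00 Y0.00 E2.5547

At z = 15.68 mm: the r=8 cylinder gives a regular 6-gon of circumradius 8 (constant along its height). The outline is a single polygon with 6 vertices. Extrusion per mm of travel: 0.4 × 0.32 / (π × 0.875²) = 0.053216. Accumulating E over each segment gives final E = 2.5547.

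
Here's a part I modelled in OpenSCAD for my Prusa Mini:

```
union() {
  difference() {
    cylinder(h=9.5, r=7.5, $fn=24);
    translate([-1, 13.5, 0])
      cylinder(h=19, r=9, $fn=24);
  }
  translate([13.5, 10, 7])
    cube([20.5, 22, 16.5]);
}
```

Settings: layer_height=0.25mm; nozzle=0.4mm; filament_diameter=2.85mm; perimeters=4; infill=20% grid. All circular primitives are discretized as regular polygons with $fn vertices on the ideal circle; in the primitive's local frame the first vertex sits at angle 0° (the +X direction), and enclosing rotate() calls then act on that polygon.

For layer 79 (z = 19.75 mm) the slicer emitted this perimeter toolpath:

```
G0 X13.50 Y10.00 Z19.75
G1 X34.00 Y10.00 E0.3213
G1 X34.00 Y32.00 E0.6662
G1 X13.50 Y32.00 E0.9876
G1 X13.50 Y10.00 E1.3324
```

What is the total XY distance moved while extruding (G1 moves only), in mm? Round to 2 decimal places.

85.00 mm

Sum the Euclidean lengths of each G1 segment: total = 85.00 mm.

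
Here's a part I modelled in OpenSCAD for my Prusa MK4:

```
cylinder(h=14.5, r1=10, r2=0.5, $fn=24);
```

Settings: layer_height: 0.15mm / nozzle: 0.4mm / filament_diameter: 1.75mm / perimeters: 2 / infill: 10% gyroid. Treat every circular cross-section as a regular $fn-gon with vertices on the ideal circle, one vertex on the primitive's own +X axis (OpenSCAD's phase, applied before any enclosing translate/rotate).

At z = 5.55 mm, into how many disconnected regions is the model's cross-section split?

At z = 5.55 mm: the cone (r1=10→r2=0.5) has section circumradius 6.364 here — a regular 24-gon. The result has 1 disconnected region.

1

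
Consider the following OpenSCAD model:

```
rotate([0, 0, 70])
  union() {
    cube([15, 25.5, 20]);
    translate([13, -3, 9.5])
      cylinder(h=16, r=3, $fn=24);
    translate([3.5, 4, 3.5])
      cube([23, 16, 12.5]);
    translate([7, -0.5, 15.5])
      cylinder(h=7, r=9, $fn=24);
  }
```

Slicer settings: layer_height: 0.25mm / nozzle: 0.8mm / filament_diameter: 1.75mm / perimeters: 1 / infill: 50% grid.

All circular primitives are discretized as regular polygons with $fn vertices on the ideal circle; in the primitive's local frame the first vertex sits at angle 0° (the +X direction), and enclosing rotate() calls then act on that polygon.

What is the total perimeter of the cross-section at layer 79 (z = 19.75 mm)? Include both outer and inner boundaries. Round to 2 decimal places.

At z = 19.75 mm: the 15×25.5 cube contributes its full rectangle (perimeter 81.00 mm); the r=3 cylinder at (13, -3) contributes a regular 24-gon of circumradius 3 (perimeter = 2·24·3.000·sin(180°/24) = 18.80 mm); the cube at (3.5, 4) is absent (z outside [3.5, 16]); the r=9 cylinder at (7, -0.5) gives a regular 24-gon of circumradius 9 (constant along its height) (perimeter = 2·24·9.000·sin(180°/24) = 56.39 mm); Combining (union): the regions partially overlap (shared area 134.82 mm²), so the edge portions inside another operand are dropped and the merged outline is re-measured after clipping — boundary = 96.17 mm; (whole slice rotated 70° about Z — lengths, areas and connectivity unchanged). Overall, the cross-section is a single solid region. Total boundary length (outer) = 96.17 mm.

96.17 mm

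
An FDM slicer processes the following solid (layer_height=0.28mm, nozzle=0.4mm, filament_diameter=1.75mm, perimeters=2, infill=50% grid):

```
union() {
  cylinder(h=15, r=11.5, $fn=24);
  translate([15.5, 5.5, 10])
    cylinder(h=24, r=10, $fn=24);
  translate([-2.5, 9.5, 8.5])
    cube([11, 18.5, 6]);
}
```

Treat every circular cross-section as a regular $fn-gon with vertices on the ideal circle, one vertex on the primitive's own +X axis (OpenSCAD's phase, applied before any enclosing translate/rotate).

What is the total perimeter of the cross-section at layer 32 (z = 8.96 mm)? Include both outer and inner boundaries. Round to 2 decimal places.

At z = 8.96 mm: the r=11.5 cylinder gives a regular 24-gon of circumradius 11.5 (constant along its height) (perimeter = 2·24·11.500·sin(180°/24) = 72.05 mm); the cylinder at (15.5, 5.5) does not reach this height (z outside [10, 34]); the cube at (-2.5, 9.5) (footprint 11×18.5) is included at this height (perimeter 59.00 mm); Taking the union: the regions partially overlap (shared area 12.96 mm²), so the edge portions inside another operand are dropped and the merged outline is re-measured after clipping — boundary = 111.25 mm. Overall, the cross-section is a single solid region. Total boundary length (outer) = 111.25 mm.

111.25 mm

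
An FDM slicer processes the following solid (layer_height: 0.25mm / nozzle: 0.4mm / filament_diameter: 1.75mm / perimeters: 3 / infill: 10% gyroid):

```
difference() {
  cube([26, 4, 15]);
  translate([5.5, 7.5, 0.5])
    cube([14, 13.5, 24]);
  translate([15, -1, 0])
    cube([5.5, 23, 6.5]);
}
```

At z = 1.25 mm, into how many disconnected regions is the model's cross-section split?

2

At z = 1.25 mm: the 26×4 cube contributes its full rectangle; the cube at (5.5, 7.5) (footprint 14×13.5) is included at this height; the cube at (15, -1) is present — its section is the full 5.5×23 rectangle; After the difference (first − rest): starting from the 26×4 cube, the 14×13.5 cube at (5.5, 7.5) misses the remaining region (no effect); the 5.5×23 cube at (15, -1) partially overlaps it — only the 22.00 mm² overlap (of its 126.50 mm²) is removed, clipping the outline — 2 connected regions. The result has 2 disconnected regions.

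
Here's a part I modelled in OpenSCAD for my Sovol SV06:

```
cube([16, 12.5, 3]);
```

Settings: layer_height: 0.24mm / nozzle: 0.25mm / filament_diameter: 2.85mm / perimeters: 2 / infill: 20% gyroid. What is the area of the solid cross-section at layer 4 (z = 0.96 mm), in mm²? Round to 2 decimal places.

200.00 mm²

At z = 0.96 mm: the cube is present — its section is the full 16×12.5 rectangle (area 200.00 mm²). Overall, the cross-section is a single solid region. Net area = 200.00 mm².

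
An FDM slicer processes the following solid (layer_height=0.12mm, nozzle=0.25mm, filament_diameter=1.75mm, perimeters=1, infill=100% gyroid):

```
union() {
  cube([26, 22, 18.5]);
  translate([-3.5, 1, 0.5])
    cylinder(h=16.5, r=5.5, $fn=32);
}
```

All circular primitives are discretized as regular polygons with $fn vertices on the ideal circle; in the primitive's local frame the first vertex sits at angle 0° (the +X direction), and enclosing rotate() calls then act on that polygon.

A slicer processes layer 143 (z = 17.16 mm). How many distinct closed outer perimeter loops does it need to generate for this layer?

At z = 17.16 mm: the cube (footprint 26×22) is included at this height; the cylinder at (-3.5, 1) does not reach this height (z outside [0.5, 17]); Combining (union): only the 26×22 cube is present, so the union is just that shape — 1 connected region. The result has 1 disconnected region.

1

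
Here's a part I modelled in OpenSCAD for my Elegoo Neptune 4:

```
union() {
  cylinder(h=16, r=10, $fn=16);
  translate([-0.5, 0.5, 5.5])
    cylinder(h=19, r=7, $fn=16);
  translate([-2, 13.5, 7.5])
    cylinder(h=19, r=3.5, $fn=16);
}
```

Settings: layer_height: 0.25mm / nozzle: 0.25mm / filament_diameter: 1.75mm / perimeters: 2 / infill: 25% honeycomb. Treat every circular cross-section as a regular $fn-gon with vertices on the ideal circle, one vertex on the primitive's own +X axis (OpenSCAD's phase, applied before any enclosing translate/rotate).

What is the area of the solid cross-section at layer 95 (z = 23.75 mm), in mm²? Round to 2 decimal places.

At z = 23.75 mm: the cylinder is not intersected at this z (z outside [0, 16]); the r=7 cylinder at (-0.5, 0.5) contributes a regular 16-gon of circumradius 7 (area = (16/2)·7.000²·sin(360°/16) = 150.01 mm²); the r=3.5 cylinder at (-2, 13.5) gives a regular 16-gon of circumradius 3.5 (constant along its height) (area = (16/2)·3.500²·sin(360°/16) = 37.50 mm²); Taking the union: the 2 present regions are separate (no shared area or edge), so areas and boundary lengths simply add and each stays a separate island — area = 187.51 mm². Overall, the cross-section has 2 separate islands. Net area = 187.51 mm².

187.51 mm²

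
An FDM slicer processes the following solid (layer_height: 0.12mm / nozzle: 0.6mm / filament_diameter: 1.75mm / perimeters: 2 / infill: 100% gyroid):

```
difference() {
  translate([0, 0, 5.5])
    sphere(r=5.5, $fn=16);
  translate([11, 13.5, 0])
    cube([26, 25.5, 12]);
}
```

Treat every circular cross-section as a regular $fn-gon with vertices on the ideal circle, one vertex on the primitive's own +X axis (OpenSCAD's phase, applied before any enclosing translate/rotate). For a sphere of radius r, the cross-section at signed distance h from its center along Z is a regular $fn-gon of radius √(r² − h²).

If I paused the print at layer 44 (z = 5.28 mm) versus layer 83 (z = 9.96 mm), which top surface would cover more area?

layer 44 (z = 5.28 mm)

Layer 44 (z = 5.28): the sphere: section is a regular 16-gon, circumradius = √(r²−h²) = √(5.5²−0.22²) = 5.496 (area = (16/2)·5.496²·sin(360°/16) = 92.46 mm²); the cube at (11, 13.5) (footprint 26×25.5) is included at this height (area 663.00 mm²); Taking the first minus the rest: starting from the r=5.5 sphere (92.46 mm²), the 26×25.5 cube at (11, 13.5) misses the remaining region (no effect) — area = 92.46 mm². So its area = 92.46 mm². Layer 83 (z = 9.96): the sphere: section is a regular 16-gon, circumradius = √(r²−h²) = √(5.5²−4.46²) = 3.218 (area = (16/2)·3.218²·sin(360°/16) = 31.71 mm²); the cube at (11, 13.5) (footprint 26×25.5) is included at this height (area 663.00 mm²); After the difference (first − rest): starting from the r=5.5 sphere (31.71 mm²), the 26×25.5 cube at (11, 13.5) misses the remaining region (no effect) — area = 31.71 mm². So its area = 31.71 mm². Layer 44 is larger (92.46 vs 31.71 mm²).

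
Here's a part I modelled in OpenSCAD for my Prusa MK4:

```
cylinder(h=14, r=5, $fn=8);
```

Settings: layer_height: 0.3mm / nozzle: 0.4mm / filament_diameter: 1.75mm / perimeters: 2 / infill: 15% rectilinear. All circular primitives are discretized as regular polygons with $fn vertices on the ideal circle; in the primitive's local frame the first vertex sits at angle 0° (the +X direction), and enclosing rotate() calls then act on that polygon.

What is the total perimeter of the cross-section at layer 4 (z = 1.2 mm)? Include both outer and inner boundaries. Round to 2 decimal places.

At z = 1.2 mm: the r=5 cylinder gives a regular 8-gon of circumradius 5 (constant along its height) (perimeter = 2·8·5.000·sin(180°/8) = 30.61 mm). Overall, the cross-section is a single solid region. Total boundary length (outer) = 30.61 mm.

30.61 mm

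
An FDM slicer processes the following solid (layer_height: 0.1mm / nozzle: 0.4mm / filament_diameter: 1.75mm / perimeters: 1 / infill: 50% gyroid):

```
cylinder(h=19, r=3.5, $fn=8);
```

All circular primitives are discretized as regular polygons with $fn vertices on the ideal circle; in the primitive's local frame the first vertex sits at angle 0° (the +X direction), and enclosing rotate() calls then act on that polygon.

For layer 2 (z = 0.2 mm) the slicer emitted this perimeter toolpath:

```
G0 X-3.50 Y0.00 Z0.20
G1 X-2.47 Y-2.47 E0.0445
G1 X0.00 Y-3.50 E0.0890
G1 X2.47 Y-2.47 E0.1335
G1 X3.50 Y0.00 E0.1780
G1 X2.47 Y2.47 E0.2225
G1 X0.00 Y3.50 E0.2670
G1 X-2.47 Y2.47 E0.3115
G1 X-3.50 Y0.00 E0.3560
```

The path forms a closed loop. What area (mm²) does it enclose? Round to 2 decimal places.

34.58 mm²

Apply the shoelace formula to the sequence of (X, Y) vertices; enclosed area = 34.58 mm².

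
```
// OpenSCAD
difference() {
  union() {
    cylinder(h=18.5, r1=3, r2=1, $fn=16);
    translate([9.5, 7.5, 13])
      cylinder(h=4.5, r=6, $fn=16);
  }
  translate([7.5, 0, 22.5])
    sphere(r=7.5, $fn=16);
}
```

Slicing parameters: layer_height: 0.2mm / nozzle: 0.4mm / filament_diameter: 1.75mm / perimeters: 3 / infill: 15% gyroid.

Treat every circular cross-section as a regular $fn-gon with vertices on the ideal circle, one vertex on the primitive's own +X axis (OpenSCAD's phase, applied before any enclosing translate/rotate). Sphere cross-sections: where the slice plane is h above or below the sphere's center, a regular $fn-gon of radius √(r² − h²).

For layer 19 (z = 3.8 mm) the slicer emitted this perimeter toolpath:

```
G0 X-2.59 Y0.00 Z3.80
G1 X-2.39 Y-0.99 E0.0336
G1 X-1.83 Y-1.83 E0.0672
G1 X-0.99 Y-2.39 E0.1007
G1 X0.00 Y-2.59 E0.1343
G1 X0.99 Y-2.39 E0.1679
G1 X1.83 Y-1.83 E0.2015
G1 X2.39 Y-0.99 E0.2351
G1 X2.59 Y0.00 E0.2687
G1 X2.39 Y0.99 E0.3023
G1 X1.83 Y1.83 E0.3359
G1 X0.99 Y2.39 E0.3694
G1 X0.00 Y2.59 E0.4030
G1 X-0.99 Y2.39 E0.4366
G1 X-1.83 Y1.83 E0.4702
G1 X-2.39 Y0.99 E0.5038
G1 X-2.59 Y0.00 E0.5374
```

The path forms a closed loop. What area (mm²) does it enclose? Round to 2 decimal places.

Apply the shoelace formula to the sequence of (X, Y) vertices; enclosed area = 20.50 mm².

20.50 mm²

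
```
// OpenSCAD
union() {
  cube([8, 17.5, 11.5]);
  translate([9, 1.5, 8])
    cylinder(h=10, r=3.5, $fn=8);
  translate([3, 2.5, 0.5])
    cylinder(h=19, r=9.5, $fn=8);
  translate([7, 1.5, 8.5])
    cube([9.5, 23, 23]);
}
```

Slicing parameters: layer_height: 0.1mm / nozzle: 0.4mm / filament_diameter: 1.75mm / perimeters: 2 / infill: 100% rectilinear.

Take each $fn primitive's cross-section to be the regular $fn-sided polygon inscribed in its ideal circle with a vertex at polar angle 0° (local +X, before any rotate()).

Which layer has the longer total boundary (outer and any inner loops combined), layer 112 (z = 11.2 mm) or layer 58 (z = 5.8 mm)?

Layer 112 (z = 11.2): the cube (footprint 8×17.5) is included at this height (perimeter 51.00 mm); the r=3.5 cylinder at (9, 1.5) contributes a regular 8-gon of circumradius 3.5 (perimeter = 2·8·3.500·sin(180°/8) = 21.43 mm); the r=9.5 cylinder at (3, 2.5) contributes a regular 8-gon of circumradius 9.5 (perimeter = 2·8·9.500·sin(180°/8) = 58.17 mm); the 9.5×23 cube at (7, 1.5) contributes its full rectangle (perimeter 65.00 mm); Combining (union): the regions partially overlap (shared area 164.33 mm²), so the edge portions inside another operand are dropped and the merged outline is re-measured after clipping — boundary = 96.86 mm. So its perimeter = 96.86 mm. Layer 58 (z = 5.8): the cube (footprint 8×17.5) is included at this height (perimeter 51.00 mm); the cylinder at (9, 1.5) is absent (z outside [8, 18]); the cylinder at (3, 2.5): section is a regular 8-gon, circumradius r=9.5 (perimeter = 2·8·9.500·sin(180°/8) = 58.17 mm); the cube at (7, 1.5) is not intersected at this z (z outside [8.5, 31.5]); Combining (union): the regions partially overlap (shared area 88.96 mm²), so the edge portions inside another operand are dropped and the merged outline is re-measured after clipping — boundary = 71.82 mm. So its perimeter = 71.82 mm. Layer 112 is larger (96.86 vs 71.82 mm).

layer 112 (z = 11.2 mm)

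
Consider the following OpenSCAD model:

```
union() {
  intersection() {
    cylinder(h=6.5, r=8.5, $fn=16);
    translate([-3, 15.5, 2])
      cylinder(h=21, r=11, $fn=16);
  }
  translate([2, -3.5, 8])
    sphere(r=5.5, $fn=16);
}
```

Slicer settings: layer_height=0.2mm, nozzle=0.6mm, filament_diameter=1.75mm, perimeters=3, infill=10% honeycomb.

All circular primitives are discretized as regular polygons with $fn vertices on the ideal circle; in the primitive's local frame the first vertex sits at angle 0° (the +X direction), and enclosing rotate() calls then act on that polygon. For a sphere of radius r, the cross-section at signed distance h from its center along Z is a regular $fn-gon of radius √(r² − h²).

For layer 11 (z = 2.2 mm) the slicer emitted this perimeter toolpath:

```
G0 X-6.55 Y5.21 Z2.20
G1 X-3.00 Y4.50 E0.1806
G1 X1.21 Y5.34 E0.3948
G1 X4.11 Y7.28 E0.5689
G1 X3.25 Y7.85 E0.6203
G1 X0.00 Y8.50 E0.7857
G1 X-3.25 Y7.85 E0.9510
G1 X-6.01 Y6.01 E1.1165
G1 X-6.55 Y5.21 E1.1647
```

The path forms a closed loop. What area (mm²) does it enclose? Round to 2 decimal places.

25.55 mm²

Apply the shoelace formula to the sequence of (X, Y) vertices; enclosed area = 25.55 mm².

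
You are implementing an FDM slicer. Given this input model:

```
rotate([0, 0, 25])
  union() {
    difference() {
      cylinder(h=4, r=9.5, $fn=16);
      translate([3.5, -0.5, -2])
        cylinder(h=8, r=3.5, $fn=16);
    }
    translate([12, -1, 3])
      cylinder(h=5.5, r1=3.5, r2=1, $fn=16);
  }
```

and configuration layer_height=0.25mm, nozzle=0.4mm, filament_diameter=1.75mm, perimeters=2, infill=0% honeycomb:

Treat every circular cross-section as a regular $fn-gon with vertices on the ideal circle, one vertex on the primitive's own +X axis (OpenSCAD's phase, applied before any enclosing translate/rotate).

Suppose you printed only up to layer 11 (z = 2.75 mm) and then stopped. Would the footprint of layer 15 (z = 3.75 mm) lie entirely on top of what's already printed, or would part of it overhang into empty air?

Compare the two slices. At z = 2.75: the cylinder: section is a regular 16-gon, circumradius r=9.5 (area = (16/2)·9.500²·sin(360°/16) = 276.30 mm²); the cylinder at (3.5, -0.5): section is a regular 16-gon, circumradius r=3.5 (area = (16/2)·3.500²·sin(360°/16) = 37.50 mm²); After the difference (first − rest): starting from the r=9.5 cylinder (276.30 mm²), the r=3.5 cylinder at (3.5, -0.5) lies wholly inside it (removes its full 37.50 mm² and its 21.85 mm outline becomes a hole wall) — area = 238.79 mm²; the cone at (12, -1) is absent (z outside [3, 8.5]); Combining (union): only that combined region is present, so the union is just that shape — area = 238.79 mm²; (rotated 25° about Z; rotation is an isometry so areas/perimeters/island counts are preserved). At z = 3.75: the r=9.5 cylinder contributes a regular 16-gon of circumradius 9.5 (area = (16/2)·9.500²·sin(360°/16) = 276.30 mm²); the r=3.5 cylinder at (3.5, -0.5) gives a regular 16-gon of circumradius 3.5 (constant along its height) (area = (16/2)·3.500²·sin(360°/16) = 37.50 mm²); After the difference (first − rest): starting from the r=9.5 cylinder (276.30 mm²), the r=3.5 cylinder at (3.5, -0.5) lies wholly inside it (removes its full 37.50 mm² and its 21.85 mm outline becomes a hole wall) — area = 238.79 mm²; the cone at (12, -1): at t=0.136 of its height the radius interpolates to r₁+(r₂−r₁)t = 3.159, giving a regular 16-gon of that circumradius (area = (16/2)·3.159²·sin(360°/16) = 30.55 mm²); Merging all regions: the regions partially overlap — summed areas 269.35 mm² minus the doubly-counted overlap 0.90 mm² gives 268.45 mm² — area = 268.45 mm²; (rotated 25° about Z; rotation is an isometry so areas/perimeters/island counts are preserved). Checking containment: at z = 3.75 the cross-section extends beyond the z = 2.75 cross-section by about 29.66 mm².

part overhangs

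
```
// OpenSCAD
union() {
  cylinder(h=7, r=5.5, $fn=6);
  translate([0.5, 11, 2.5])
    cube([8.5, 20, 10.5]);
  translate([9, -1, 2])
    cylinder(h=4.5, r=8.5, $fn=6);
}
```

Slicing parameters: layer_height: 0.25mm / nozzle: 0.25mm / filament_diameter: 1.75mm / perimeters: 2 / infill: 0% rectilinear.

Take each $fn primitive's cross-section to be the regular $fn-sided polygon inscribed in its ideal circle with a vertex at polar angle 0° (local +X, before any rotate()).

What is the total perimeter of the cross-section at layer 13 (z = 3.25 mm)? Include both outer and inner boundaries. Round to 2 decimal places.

At z = 3.25 mm: the r=5.5 cylinder contributes a regular 6-gon of circumradius 5.5 (perimeter = 2·6·5.500·sin(180°/6) = 33.00 mm); the cube at (0.5, 11) (footprint 8.5×20) is included at this height (perimeter 57.00 mm); the r=8.5 cylinder at (9, -1) gives a regular 6-gon of circumradius 8.5 (constant along its height) (perimeter = 2·6·8.500·sin(180°/6) = 51.00 mm); Taking the union: the regions partially overlap (shared area 21.36 mm²), so the edge portions inside another operand are dropped and the merged outline is re-measured after clipping — boundary = 121.08 mm. Overall, the cross-section has 2 separate islands. Total boundary length (outer) = 121.08 mm.

121.08 mm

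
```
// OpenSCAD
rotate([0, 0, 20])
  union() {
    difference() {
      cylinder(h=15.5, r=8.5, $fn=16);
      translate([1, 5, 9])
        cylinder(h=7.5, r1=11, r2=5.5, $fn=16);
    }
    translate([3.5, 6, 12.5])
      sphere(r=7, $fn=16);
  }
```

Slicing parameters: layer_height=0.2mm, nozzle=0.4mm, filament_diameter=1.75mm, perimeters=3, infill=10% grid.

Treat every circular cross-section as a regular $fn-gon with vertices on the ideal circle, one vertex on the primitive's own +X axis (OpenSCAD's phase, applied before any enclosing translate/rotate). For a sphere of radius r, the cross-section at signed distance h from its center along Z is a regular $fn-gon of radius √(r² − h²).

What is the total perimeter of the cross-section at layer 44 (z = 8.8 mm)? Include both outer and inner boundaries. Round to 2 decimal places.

60.52 mm

At z = 8.8 mm: the r=8.5 cylinder contributes a regular 16-gon of circumradius 8.5 (perimeter = 2·16·8.500·sin(180°/16) = 53.06 mm); the cone at (1, 5) does not reach this height (z outside [9, 16.5]); Taking the first minus the rest: none of the subtracted shapes is present at this height, so the r=8.5 cylinder is unchanged — boundary = 53.06 mm; the r=7 sphere at (3.5, 6) contributes a regular 16-gon of circumradius √(7²−3.7²) = 5.942 (perimeter = 2·16·5.942·sin(180°/16) = 37.10 mm); Combining (union): the regions partially overlap (shared area 62.32 mm²), so the edge portions inside another operand are dropped and the merged outline is re-measured after clipping — boundary = 60.52 mm; (rotated 20° about Z; rotation is an isometry so areas/perimeters/island counts are preserved). Overall, the cross-section is a single solid region. Total boundary length (outer) = 60.52 mm.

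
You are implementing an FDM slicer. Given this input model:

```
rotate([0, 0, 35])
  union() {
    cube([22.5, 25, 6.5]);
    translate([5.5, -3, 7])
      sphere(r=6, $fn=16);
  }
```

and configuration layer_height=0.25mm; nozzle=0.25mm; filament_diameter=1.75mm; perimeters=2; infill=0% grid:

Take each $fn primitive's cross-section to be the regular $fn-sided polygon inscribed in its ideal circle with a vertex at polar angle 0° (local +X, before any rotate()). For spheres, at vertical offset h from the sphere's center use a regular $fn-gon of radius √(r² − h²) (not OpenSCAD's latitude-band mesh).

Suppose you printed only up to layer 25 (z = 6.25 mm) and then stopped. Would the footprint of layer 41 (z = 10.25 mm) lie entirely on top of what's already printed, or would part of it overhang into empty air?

Compare the two slices. At z = 6.25: the 22.5×25 cube contributes its full rectangle (area 562.50 mm²); the sphere at (5.5, -3): section is a regular 16-gon, circumradius = √(r²−h²) = √(6²−0.75²) = 5.953 (area = (16/2)·5.953²·sin(360°/16) = 108.49 mm²); Taking the union: the regions partially overlap — summed areas 670.99 mm² minus the doubly-counted overlap 20.56 mm² gives 650.43 mm² — area = 650.43 mm²; (whole slice rotated 35° about Z — lengths, areas and connectivity unchanged). At z = 10.25: the cube is not intersected at this z (z outside [0, 6.5]); the sphere at (5.5, -3): section is a regular 16-gon, circumradius = √(r²−h²) = √(6²−3.25²) = 5.044 (area = (16/2)·5.044²·sin(360°/16) = 77.88 mm²); Combining (union): only the r=6 sphere at (5.5, -3) is present, so the union is just that shape — area = 77.88 mm²; (rotated 35° about Z; rotation is an isometry so areas/perimeters/island counts are preserved). Checking containment: the cross-section at z = 10.25 is a subset of the cross-section at z = 6.25.

entirely on top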